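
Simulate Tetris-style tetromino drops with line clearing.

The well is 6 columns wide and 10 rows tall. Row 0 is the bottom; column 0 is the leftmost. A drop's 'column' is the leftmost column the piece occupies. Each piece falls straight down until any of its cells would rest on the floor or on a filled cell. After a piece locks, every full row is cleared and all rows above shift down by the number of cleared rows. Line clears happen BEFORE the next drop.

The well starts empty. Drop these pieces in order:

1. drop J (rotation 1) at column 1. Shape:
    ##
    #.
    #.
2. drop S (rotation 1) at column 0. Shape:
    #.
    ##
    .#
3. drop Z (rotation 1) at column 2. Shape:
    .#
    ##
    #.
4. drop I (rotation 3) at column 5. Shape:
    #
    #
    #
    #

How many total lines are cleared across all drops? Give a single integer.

Drop 1: J rot1 at col 1 lands with bottom-row=0; cleared 0 line(s) (total 0); column heights now [0 3 3 0 0 0], max=3
Drop 2: S rot1 at col 0 lands with bottom-row=3; cleared 0 line(s) (total 0); column heights now [6 5 3 0 0 0], max=6
Drop 3: Z rot1 at col 2 lands with bottom-row=3; cleared 0 line(s) (total 0); column heights now [6 5 5 6 0 0], max=6
Drop 4: I rot3 at col 5 lands with bottom-row=0; cleared 0 line(s) (total 0); column heights now [6 5 5 6 0 4], max=6

Answer: 0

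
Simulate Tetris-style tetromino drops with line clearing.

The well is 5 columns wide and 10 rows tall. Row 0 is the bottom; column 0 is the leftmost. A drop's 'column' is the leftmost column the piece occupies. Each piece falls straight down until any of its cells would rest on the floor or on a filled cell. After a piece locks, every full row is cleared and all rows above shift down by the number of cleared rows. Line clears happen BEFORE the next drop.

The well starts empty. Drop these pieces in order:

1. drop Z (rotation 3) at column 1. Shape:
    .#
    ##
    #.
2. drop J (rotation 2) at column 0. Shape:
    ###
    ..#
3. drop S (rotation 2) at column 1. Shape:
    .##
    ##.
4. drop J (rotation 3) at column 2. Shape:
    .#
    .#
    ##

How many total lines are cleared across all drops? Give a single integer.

Drop 1: Z rot3 at col 1 lands with bottom-row=0; cleared 0 line(s) (total 0); column heights now [0 2 3 0 0], max=3
Drop 2: J rot2 at col 0 lands with bottom-row=3; cleared 0 line(s) (total 0); column heights now [5 5 5 0 0], max=5
Drop 3: S rot2 at col 1 lands with bottom-row=5; cleared 0 line(s) (total 0); column heights now [5 6 7 7 0], max=7
Drop 4: J rot3 at col 2 lands with bottom-row=7; cleared 0 line(s) (total 0); column heights now [5 6 8 10 0], max=10

Answer: 0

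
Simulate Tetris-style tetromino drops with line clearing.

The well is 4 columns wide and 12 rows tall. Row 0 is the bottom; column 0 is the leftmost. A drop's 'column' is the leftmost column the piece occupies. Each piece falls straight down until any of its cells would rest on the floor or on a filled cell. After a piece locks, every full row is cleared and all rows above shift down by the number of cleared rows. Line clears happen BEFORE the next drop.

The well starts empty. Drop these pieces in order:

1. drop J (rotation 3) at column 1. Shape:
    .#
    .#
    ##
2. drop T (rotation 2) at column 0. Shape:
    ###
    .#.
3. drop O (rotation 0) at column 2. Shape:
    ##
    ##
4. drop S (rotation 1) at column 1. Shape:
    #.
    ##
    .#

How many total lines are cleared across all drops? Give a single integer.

Drop 1: J rot3 at col 1 lands with bottom-row=0; cleared 0 line(s) (total 0); column heights now [0 1 3 0], max=3
Drop 2: T rot2 at col 0 lands with bottom-row=2; cleared 0 line(s) (total 0); column heights now [4 4 4 0], max=4
Drop 3: O rot0 at col 2 lands with bottom-row=4; cleared 0 line(s) (total 0); column heights now [4 4 6 6], max=6
Drop 4: S rot1 at col 1 lands with bottom-row=6; cleared 0 line(s) (total 0); column heights now [4 9 8 6], max=9

Answer: 0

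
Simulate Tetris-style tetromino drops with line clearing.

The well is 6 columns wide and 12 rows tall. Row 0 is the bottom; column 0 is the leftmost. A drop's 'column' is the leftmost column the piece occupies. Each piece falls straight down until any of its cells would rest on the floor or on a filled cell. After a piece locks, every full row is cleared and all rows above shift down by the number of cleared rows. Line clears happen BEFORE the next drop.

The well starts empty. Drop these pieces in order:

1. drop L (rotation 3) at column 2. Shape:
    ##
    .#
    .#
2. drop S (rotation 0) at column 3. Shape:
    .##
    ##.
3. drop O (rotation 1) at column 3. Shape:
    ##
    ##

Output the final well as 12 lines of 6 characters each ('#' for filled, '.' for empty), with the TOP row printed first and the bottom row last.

Answer: ......
......
......
......
......
...##.
...##.
....##
...##.
..##..
...#..
...#..

Derivation:
Drop 1: L rot3 at col 2 lands with bottom-row=0; cleared 0 line(s) (total 0); column heights now [0 0 3 3 0 0], max=3
Drop 2: S rot0 at col 3 lands with bottom-row=3; cleared 0 line(s) (total 0); column heights now [0 0 3 4 5 5], max=5
Drop 3: O rot1 at col 3 lands with bottom-row=5; cleared 0 line(s) (total 0); column heights now [0 0 3 7 7 5], max=7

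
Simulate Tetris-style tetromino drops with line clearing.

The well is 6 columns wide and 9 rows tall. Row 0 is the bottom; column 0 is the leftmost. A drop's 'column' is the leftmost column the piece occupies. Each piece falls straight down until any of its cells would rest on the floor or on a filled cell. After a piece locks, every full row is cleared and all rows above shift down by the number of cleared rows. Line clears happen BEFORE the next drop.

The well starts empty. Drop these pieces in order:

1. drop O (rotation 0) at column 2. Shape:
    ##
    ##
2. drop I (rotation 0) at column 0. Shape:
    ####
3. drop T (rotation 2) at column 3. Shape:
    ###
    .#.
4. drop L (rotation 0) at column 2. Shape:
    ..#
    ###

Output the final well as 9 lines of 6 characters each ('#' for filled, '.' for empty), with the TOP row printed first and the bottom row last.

Answer: ......
......
......
....#.
..###.
...###
#####.
..##..
..##..

Derivation:
Drop 1: O rot0 at col 2 lands with bottom-row=0; cleared 0 line(s) (total 0); column heights now [0 0 2 2 0 0], max=2
Drop 2: I rot0 at col 0 lands with bottom-row=2; cleared 0 line(s) (total 0); column heights now [3 3 3 3 0 0], max=3
Drop 3: T rot2 at col 3 lands with bottom-row=2; cleared 0 line(s) (total 0); column heights now [3 3 3 4 4 4], max=4
Drop 4: L rot0 at col 2 lands with bottom-row=4; cleared 0 line(s) (total 0); column heights now [3 3 5 5 6 4], max=6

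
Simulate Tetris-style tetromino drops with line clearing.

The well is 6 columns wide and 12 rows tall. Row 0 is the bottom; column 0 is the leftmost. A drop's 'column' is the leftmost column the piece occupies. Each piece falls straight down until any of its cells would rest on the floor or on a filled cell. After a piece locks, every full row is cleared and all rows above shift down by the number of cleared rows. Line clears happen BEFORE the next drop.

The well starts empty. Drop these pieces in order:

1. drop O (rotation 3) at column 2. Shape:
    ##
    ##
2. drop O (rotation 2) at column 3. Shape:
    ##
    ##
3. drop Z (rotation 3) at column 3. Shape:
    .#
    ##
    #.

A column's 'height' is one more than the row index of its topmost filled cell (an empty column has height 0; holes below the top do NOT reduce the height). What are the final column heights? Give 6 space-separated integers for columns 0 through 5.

Answer: 0 0 2 6 7 0

Derivation:
Drop 1: O rot3 at col 2 lands with bottom-row=0; cleared 0 line(s) (total 0); column heights now [0 0 2 2 0 0], max=2
Drop 2: O rot2 at col 3 lands with bottom-row=2; cleared 0 line(s) (total 0); column heights now [0 0 2 4 4 0], max=4
Drop 3: Z rot3 at col 3 lands with bottom-row=4; cleared 0 line(s) (total 0); column heights now [0 0 2 6 7 0], max=7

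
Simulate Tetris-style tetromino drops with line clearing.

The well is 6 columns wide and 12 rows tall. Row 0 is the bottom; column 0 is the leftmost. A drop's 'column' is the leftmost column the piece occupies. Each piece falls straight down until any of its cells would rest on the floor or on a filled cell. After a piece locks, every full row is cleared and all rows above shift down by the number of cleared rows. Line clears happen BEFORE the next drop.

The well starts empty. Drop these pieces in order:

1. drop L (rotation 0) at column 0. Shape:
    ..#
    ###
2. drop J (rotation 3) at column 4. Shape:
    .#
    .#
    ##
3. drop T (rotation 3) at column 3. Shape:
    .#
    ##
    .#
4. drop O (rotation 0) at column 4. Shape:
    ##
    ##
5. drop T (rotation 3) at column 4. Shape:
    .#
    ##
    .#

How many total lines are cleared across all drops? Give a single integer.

Drop 1: L rot0 at col 0 lands with bottom-row=0; cleared 0 line(s) (total 0); column heights now [1 1 2 0 0 0], max=2
Drop 2: J rot3 at col 4 lands with bottom-row=0; cleared 0 line(s) (total 0); column heights now [1 1 2 0 1 3], max=3
Drop 3: T rot3 at col 3 lands with bottom-row=1; cleared 0 line(s) (total 0); column heights now [1 1 2 3 4 3], max=4
Drop 4: O rot0 at col 4 lands with bottom-row=4; cleared 0 line(s) (total 0); column heights now [1 1 2 3 6 6], max=6
Drop 5: T rot3 at col 4 lands with bottom-row=6; cleared 0 line(s) (total 0); column heights now [1 1 2 3 8 9], max=9

Answer: 0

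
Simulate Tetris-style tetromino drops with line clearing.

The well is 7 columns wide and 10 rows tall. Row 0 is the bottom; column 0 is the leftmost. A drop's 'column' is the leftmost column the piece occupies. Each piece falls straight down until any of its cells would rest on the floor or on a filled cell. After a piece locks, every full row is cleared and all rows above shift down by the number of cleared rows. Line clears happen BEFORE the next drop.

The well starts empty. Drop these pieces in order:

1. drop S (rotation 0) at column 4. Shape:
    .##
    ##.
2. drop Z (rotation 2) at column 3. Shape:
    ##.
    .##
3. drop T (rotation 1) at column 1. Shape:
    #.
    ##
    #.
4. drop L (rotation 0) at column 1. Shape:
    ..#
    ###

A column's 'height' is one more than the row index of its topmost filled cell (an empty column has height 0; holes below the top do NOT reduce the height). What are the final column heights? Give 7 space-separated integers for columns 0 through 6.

Answer: 0 5 5 6 4 3 2

Derivation:
Drop 1: S rot0 at col 4 lands with bottom-row=0; cleared 0 line(s) (total 0); column heights now [0 0 0 0 1 2 2], max=2
Drop 2: Z rot2 at col 3 lands with bottom-row=2; cleared 0 line(s) (total 0); column heights now [0 0 0 4 4 3 2], max=4
Drop 3: T rot1 at col 1 lands with bottom-row=0; cleared 0 line(s) (total 0); column heights now [0 3 2 4 4 3 2], max=4
Drop 4: L rot0 at col 1 lands with bottom-row=4; cleared 0 line(s) (total 0); column heights now [0 5 5 6 4 3 2], max=6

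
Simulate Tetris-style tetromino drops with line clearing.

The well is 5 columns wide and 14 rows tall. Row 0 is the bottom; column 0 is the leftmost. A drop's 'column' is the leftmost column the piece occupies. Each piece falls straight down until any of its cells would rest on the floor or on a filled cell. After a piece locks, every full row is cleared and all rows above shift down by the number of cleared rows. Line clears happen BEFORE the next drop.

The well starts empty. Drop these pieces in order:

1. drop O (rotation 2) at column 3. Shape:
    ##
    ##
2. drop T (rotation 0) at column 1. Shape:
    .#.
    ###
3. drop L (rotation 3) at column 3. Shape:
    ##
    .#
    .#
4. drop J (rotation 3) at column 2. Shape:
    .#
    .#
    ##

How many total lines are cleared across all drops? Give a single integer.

Answer: 0

Derivation:
Drop 1: O rot2 at col 3 lands with bottom-row=0; cleared 0 line(s) (total 0); column heights now [0 0 0 2 2], max=2
Drop 2: T rot0 at col 1 lands with bottom-row=2; cleared 0 line(s) (total 0); column heights now [0 3 4 3 2], max=4
Drop 3: L rot3 at col 3 lands with bottom-row=2; cleared 0 line(s) (total 0); column heights now [0 3 4 5 5], max=5
Drop 4: J rot3 at col 2 lands with bottom-row=5; cleared 0 line(s) (total 0); column heights now [0 3 6 8 5], max=8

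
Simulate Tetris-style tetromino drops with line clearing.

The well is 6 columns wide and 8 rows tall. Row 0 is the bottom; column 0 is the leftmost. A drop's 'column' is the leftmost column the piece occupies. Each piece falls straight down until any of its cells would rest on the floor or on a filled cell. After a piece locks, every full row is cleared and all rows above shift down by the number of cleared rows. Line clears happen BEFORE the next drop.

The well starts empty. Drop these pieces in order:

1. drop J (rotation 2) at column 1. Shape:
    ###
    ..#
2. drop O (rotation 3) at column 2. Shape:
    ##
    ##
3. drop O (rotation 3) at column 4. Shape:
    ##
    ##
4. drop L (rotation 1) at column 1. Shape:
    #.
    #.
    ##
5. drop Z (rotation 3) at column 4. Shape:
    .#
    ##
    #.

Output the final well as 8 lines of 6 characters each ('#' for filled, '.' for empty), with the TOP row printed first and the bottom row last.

Drop 1: J rot2 at col 1 lands with bottom-row=0; cleared 0 line(s) (total 0); column heights now [0 2 2 2 0 0], max=2
Drop 2: O rot3 at col 2 lands with bottom-row=2; cleared 0 line(s) (total 0); column heights now [0 2 4 4 0 0], max=4
Drop 3: O rot3 at col 4 lands with bottom-row=0; cleared 0 line(s) (total 0); column heights now [0 2 4 4 2 2], max=4
Drop 4: L rot1 at col 1 lands with bottom-row=4; cleared 0 line(s) (total 0); column heights now [0 7 5 4 2 2], max=7
Drop 5: Z rot3 at col 4 lands with bottom-row=2; cleared 0 line(s) (total 0); column heights now [0 7 5 4 4 5], max=7

Answer: ......
.#....
.#....
.##..#
..####
..###.
.#####
...###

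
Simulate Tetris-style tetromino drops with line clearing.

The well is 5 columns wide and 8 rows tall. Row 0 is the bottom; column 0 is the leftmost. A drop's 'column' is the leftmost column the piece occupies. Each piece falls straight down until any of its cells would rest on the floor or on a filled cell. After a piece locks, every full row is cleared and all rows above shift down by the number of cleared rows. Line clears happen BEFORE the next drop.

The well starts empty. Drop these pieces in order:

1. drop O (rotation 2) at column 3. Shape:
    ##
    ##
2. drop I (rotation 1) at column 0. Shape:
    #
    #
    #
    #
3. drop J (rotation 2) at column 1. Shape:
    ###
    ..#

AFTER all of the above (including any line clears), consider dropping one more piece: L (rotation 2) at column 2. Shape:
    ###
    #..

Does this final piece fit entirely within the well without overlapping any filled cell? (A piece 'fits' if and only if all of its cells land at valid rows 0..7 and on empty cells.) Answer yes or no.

Answer: yes

Derivation:
Drop 1: O rot2 at col 3 lands with bottom-row=0; cleared 0 line(s) (total 0); column heights now [0 0 0 2 2], max=2
Drop 2: I rot1 at col 0 lands with bottom-row=0; cleared 0 line(s) (total 0); column heights now [4 0 0 2 2], max=4
Drop 3: J rot2 at col 1 lands with bottom-row=2; cleared 0 line(s) (total 0); column heights now [4 4 4 4 2], max=4
Test piece L rot2 at col 2 (width 3): heights before test = [4 4 4 4 2]; fits = True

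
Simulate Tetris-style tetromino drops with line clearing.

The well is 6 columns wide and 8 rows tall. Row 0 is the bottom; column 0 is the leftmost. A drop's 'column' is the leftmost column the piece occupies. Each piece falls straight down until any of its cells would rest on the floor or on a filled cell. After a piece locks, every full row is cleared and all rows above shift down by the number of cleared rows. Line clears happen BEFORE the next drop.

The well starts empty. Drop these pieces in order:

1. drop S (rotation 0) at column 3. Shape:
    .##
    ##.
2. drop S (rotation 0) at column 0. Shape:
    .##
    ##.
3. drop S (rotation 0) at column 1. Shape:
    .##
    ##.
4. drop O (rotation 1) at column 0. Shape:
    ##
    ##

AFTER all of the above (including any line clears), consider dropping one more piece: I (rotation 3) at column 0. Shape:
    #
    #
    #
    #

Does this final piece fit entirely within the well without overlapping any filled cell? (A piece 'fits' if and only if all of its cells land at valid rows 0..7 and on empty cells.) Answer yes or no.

Answer: no

Derivation:
Drop 1: S rot0 at col 3 lands with bottom-row=0; cleared 0 line(s) (total 0); column heights now [0 0 0 1 2 2], max=2
Drop 2: S rot0 at col 0 lands with bottom-row=0; cleared 0 line(s) (total 0); column heights now [1 2 2 1 2 2], max=2
Drop 3: S rot0 at col 1 lands with bottom-row=2; cleared 0 line(s) (total 0); column heights now [1 3 4 4 2 2], max=4
Drop 4: O rot1 at col 0 lands with bottom-row=3; cleared 0 line(s) (total 0); column heights now [5 5 4 4 2 2], max=5
Test piece I rot3 at col 0 (width 1): heights before test = [5 5 4 4 2 2]; fits = False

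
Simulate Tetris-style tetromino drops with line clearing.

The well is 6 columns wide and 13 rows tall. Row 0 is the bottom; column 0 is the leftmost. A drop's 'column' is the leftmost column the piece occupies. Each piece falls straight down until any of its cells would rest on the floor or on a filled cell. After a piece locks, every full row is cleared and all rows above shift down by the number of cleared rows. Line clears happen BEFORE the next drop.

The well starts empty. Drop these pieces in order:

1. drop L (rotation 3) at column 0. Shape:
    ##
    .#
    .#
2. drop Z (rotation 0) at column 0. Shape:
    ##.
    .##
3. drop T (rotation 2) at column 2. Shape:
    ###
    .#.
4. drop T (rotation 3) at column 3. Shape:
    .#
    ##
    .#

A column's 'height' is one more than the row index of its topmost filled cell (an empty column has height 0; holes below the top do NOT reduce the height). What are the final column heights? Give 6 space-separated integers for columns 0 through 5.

Drop 1: L rot3 at col 0 lands with bottom-row=0; cleared 0 line(s) (total 0); column heights now [3 3 0 0 0 0], max=3
Drop 2: Z rot0 at col 0 lands with bottom-row=3; cleared 0 line(s) (total 0); column heights now [5 5 4 0 0 0], max=5
Drop 3: T rot2 at col 2 lands with bottom-row=3; cleared 0 line(s) (total 0); column heights now [5 5 5 5 5 0], max=5
Drop 4: T rot3 at col 3 lands with bottom-row=5; cleared 0 line(s) (total 0); column heights now [5 5 5 7 8 0], max=8

Answer: 5 5 5 7 8 0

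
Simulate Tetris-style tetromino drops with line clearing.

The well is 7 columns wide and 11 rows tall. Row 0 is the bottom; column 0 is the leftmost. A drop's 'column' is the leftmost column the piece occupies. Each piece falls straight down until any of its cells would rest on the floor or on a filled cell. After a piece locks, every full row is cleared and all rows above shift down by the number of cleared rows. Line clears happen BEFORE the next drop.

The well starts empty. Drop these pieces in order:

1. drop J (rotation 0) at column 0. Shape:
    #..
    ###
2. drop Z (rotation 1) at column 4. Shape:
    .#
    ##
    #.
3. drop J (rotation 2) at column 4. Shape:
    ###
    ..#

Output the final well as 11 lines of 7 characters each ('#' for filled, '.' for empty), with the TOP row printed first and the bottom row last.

Drop 1: J rot0 at col 0 lands with bottom-row=0; cleared 0 line(s) (total 0); column heights now [2 1 1 0 0 0 0], max=2
Drop 2: Z rot1 at col 4 lands with bottom-row=0; cleared 0 line(s) (total 0); column heights now [2 1 1 0 2 3 0], max=3
Drop 3: J rot2 at col 4 lands with bottom-row=2; cleared 0 line(s) (total 0); column heights now [2 1 1 0 4 4 4], max=4

Answer: .......
.......
.......
.......
.......
.......
.......
....###
.....##
#...##.
###.#..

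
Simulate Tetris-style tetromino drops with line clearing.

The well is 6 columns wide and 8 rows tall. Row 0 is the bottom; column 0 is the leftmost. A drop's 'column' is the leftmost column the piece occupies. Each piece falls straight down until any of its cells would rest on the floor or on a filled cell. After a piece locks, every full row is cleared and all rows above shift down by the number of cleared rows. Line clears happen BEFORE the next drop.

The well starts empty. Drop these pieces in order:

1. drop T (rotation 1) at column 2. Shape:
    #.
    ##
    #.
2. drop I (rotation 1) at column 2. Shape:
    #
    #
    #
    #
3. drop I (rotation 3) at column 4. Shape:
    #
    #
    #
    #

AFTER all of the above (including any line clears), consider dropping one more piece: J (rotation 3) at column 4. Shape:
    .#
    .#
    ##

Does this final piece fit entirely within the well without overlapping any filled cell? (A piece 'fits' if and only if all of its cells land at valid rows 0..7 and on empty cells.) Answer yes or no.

Answer: yes

Derivation:
Drop 1: T rot1 at col 2 lands with bottom-row=0; cleared 0 line(s) (total 0); column heights now [0 0 3 2 0 0], max=3
Drop 2: I rot1 at col 2 lands with bottom-row=3; cleared 0 line(s) (total 0); column heights now [0 0 7 2 0 0], max=7
Drop 3: I rot3 at col 4 lands with bottom-row=0; cleared 0 line(s) (total 0); column heights now [0 0 7 2 4 0], max=7
Test piece J rot3 at col 4 (width 2): heights before test = [0 0 7 2 4 0]; fits = True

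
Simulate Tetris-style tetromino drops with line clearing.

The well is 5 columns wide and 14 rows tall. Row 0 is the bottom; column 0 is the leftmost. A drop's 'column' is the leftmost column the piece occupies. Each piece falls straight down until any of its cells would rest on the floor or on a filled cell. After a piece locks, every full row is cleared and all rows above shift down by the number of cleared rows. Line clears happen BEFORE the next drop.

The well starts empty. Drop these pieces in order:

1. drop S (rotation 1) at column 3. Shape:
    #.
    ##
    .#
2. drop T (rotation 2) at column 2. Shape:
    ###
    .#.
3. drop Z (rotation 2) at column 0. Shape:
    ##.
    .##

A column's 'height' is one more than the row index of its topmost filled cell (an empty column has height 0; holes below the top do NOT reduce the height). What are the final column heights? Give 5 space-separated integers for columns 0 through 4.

Drop 1: S rot1 at col 3 lands with bottom-row=0; cleared 0 line(s) (total 0); column heights now [0 0 0 3 2], max=3
Drop 2: T rot2 at col 2 lands with bottom-row=3; cleared 0 line(s) (total 0); column heights now [0 0 5 5 5], max=5
Drop 3: Z rot2 at col 0 lands with bottom-row=5; cleared 0 line(s) (total 0); column heights now [7 7 6 5 5], max=7

Answer: 7 7 6 5 5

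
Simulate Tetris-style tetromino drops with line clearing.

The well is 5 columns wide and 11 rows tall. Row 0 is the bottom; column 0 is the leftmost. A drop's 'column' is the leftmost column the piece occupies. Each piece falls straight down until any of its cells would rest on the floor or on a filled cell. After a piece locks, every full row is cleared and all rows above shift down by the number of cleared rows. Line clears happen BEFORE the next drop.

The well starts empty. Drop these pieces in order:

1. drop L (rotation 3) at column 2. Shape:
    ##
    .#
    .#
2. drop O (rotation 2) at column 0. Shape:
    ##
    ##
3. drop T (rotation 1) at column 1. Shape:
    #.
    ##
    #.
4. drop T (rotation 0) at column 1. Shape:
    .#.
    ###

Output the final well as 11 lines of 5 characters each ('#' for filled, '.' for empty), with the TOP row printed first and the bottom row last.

Answer: .....
.....
.....
.....
..#..
.###.
.#...
.##..
.###.
##.#.
##.#.

Derivation:
Drop 1: L rot3 at col 2 lands with bottom-row=0; cleared 0 line(s) (total 0); column heights now [0 0 3 3 0], max=3
Drop 2: O rot2 at col 0 lands with bottom-row=0; cleared 0 line(s) (total 0); column heights now [2 2 3 3 0], max=3
Drop 3: T rot1 at col 1 lands with bottom-row=2; cleared 0 line(s) (total 0); column heights now [2 5 4 3 0], max=5
Drop 4: T rot0 at col 1 lands with bottom-row=5; cleared 0 line(s) (total 0); column heights now [2 6 7 6 0], max=7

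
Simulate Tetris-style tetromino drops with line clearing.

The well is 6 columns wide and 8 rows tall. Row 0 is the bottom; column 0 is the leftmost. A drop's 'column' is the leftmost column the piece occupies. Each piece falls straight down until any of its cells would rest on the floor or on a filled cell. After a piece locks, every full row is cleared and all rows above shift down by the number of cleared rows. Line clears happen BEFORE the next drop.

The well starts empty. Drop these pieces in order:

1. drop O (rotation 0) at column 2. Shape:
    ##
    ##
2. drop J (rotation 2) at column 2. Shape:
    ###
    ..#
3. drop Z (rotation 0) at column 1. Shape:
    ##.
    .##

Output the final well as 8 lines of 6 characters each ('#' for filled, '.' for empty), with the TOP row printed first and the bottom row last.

Answer: ......
......
......
.##...
..##..
..###.
..###.
..##..

Derivation:
Drop 1: O rot0 at col 2 lands with bottom-row=0; cleared 0 line(s) (total 0); column heights now [0 0 2 2 0 0], max=2
Drop 2: J rot2 at col 2 lands with bottom-row=1; cleared 0 line(s) (total 0); column heights now [0 0 3 3 3 0], max=3
Drop 3: Z rot0 at col 1 lands with bottom-row=3; cleared 0 line(s) (total 0); column heights now [0 5 5 4 3 0], max=5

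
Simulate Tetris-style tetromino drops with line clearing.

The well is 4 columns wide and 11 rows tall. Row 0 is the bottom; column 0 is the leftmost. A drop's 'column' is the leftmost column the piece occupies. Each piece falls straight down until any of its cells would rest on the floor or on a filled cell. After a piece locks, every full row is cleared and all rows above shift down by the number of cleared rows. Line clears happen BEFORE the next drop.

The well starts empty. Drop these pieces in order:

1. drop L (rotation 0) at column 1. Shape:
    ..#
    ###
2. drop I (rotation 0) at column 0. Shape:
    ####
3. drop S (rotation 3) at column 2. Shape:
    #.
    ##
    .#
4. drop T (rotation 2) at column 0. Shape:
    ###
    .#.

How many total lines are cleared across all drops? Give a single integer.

Drop 1: L rot0 at col 1 lands with bottom-row=0; cleared 0 line(s) (total 0); column heights now [0 1 1 2], max=2
Drop 2: I rot0 at col 0 lands with bottom-row=2; cleared 1 line(s) (total 1); column heights now [0 1 1 2], max=2
Drop 3: S rot3 at col 2 lands with bottom-row=2; cleared 0 line(s) (total 1); column heights now [0 1 5 4], max=5
Drop 4: T rot2 at col 0 lands with bottom-row=4; cleared 0 line(s) (total 1); column heights now [6 6 6 4], max=6

Answer: 1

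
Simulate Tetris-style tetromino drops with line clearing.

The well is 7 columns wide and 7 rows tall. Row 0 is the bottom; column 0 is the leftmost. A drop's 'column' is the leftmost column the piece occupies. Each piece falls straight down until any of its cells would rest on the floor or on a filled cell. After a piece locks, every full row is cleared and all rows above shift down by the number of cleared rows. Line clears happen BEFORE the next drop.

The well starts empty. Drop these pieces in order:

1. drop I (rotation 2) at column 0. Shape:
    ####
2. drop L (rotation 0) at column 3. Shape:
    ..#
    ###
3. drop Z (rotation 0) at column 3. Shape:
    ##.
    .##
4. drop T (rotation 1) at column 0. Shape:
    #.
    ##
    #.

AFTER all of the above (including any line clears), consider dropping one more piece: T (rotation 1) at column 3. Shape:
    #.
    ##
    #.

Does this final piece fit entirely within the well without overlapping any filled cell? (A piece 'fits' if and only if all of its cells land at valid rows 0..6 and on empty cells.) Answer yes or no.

Answer: no

Derivation:
Drop 1: I rot2 at col 0 lands with bottom-row=0; cleared 0 line(s) (total 0); column heights now [1 1 1 1 0 0 0], max=1
Drop 2: L rot0 at col 3 lands with bottom-row=1; cleared 0 line(s) (total 0); column heights now [1 1 1 2 2 3 0], max=3
Drop 3: Z rot0 at col 3 lands with bottom-row=3; cleared 0 line(s) (total 0); column heights now [1 1 1 5 5 4 0], max=5
Drop 4: T rot1 at col 0 lands with bottom-row=1; cleared 0 line(s) (total 0); column heights now [4 3 1 5 5 4 0], max=5
Test piece T rot1 at col 3 (width 2): heights before test = [4 3 1 5 5 4 0]; fits = False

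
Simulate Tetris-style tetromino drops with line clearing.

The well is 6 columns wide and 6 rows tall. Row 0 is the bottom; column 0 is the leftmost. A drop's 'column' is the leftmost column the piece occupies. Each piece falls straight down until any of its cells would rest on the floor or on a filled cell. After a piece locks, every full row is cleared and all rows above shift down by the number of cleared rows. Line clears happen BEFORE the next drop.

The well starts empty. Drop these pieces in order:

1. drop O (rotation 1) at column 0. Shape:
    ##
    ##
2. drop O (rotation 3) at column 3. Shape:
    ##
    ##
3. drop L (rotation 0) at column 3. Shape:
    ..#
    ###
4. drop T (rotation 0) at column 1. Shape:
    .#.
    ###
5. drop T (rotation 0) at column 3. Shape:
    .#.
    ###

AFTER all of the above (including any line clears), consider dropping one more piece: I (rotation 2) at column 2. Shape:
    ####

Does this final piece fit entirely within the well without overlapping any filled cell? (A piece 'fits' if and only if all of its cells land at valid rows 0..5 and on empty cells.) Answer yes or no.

Answer: no

Derivation:
Drop 1: O rot1 at col 0 lands with bottom-row=0; cleared 0 line(s) (total 0); column heights now [2 2 0 0 0 0], max=2
Drop 2: O rot3 at col 3 lands with bottom-row=0; cleared 0 line(s) (total 0); column heights now [2 2 0 2 2 0], max=2
Drop 3: L rot0 at col 3 lands with bottom-row=2; cleared 0 line(s) (total 0); column heights now [2 2 0 3 3 4], max=4
Drop 4: T rot0 at col 1 lands with bottom-row=3; cleared 0 line(s) (total 0); column heights now [2 4 5 4 3 4], max=5
Drop 5: T rot0 at col 3 lands with bottom-row=4; cleared 0 line(s) (total 0); column heights now [2 4 5 5 6 5], max=6
Test piece I rot2 at col 2 (width 4): heights before test = [2 4 5 5 6 5]; fits = False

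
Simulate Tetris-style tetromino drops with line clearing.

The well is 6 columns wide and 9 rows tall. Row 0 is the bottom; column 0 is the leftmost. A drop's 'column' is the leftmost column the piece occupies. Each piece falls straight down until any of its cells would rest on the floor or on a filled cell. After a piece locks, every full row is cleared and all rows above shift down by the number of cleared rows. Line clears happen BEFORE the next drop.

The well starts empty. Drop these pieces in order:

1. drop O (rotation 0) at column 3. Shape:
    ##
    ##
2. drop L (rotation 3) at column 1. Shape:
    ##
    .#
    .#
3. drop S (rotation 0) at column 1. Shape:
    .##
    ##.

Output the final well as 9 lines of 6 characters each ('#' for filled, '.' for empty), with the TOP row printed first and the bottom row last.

Answer: ......
......
......
......
..##..
.##...
.##...
..###.
..###.

Derivation:
Drop 1: O rot0 at col 3 lands with bottom-row=0; cleared 0 line(s) (total 0); column heights now [0 0 0 2 2 0], max=2
Drop 2: L rot3 at col 1 lands with bottom-row=0; cleared 0 line(s) (total 0); column heights now [0 3 3 2 2 0], max=3
Drop 3: S rot0 at col 1 lands with bottom-row=3; cleared 0 line(s) (total 0); column heights now [0 4 5 5 2 0], max=5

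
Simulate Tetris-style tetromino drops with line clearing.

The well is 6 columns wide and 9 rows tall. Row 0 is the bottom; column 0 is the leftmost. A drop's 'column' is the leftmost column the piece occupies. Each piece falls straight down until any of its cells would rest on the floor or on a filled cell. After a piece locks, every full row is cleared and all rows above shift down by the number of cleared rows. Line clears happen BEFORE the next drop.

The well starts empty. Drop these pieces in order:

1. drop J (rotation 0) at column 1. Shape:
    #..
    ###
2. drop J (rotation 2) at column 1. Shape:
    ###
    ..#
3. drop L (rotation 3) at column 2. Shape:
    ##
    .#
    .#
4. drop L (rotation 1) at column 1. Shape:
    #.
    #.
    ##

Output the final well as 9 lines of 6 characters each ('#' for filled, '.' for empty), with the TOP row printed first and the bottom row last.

Drop 1: J rot0 at col 1 lands with bottom-row=0; cleared 0 line(s) (total 0); column heights now [0 2 1 1 0 0], max=2
Drop 2: J rot2 at col 1 lands with bottom-row=1; cleared 0 line(s) (total 0); column heights now [0 3 3 3 0 0], max=3
Drop 3: L rot3 at col 2 lands with bottom-row=3; cleared 0 line(s) (total 0); column heights now [0 3 6 6 0 0], max=6
Drop 4: L rot1 at col 1 lands with bottom-row=6; cleared 0 line(s) (total 0); column heights now [0 9 7 6 0 0], max=9

Answer: .#....
.#....
.##...
..##..
...#..
...#..
.###..
.#.#..
.###..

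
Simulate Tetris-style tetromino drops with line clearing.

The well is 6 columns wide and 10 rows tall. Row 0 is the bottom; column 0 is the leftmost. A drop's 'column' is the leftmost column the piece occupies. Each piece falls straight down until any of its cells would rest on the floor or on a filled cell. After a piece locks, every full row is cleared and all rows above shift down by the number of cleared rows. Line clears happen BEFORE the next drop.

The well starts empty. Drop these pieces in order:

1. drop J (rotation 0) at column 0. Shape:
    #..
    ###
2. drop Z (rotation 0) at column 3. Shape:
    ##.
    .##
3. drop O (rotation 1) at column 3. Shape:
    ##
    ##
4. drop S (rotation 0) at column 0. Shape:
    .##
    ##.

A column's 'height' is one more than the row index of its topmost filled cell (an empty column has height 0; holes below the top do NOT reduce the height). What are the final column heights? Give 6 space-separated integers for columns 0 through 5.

Answer: 3 4 4 4 4 1

Derivation:
Drop 1: J rot0 at col 0 lands with bottom-row=0; cleared 0 line(s) (total 0); column heights now [2 1 1 0 0 0], max=2
Drop 2: Z rot0 at col 3 lands with bottom-row=0; cleared 0 line(s) (total 0); column heights now [2 1 1 2 2 1], max=2
Drop 3: O rot1 at col 3 lands with bottom-row=2; cleared 0 line(s) (total 0); column heights now [2 1 1 4 4 1], max=4
Drop 4: S rot0 at col 0 lands with bottom-row=2; cleared 0 line(s) (total 0); column heights now [3 4 4 4 4 1], max=4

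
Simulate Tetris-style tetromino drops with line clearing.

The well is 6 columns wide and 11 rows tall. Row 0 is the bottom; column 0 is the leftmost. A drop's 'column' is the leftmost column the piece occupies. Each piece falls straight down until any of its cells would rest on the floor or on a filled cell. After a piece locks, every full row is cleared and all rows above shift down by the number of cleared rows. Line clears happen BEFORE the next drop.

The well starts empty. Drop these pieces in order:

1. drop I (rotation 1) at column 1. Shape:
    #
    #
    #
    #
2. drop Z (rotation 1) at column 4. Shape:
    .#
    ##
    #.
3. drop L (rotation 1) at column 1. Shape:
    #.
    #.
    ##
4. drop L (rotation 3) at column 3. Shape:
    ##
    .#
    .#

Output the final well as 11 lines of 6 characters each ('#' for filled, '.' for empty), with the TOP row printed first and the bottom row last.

Answer: ......
......
......
......
.#....
.#....
.####.
.#..#.
.#..##
.#..##
.#..#.

Derivation:
Drop 1: I rot1 at col 1 lands with bottom-row=0; cleared 0 line(s) (total 0); column heights now [0 4 0 0 0 0], max=4
Drop 2: Z rot1 at col 4 lands with bottom-row=0; cleared 0 line(s) (total 0); column heights now [0 4 0 0 2 3], max=4
Drop 3: L rot1 at col 1 lands with bottom-row=4; cleared 0 line(s) (total 0); column heights now [0 7 5 0 2 3], max=7
Drop 4: L rot3 at col 3 lands with bottom-row=2; cleared 0 line(s) (total 0); column heights now [0 7 5 5 5 3], max=7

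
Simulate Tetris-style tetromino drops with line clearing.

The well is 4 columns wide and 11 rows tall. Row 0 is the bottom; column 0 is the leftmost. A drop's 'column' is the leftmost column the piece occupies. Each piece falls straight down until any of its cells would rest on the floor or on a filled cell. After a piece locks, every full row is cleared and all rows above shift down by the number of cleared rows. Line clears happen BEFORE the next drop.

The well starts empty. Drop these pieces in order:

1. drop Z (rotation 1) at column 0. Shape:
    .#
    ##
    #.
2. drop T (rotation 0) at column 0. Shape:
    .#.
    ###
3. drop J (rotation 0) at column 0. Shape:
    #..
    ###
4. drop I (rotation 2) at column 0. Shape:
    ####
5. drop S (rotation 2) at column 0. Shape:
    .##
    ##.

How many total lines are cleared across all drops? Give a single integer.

Drop 1: Z rot1 at col 0 lands with bottom-row=0; cleared 0 line(s) (total 0); column heights now [2 3 0 0], max=3
Drop 2: T rot0 at col 0 lands with bottom-row=3; cleared 0 line(s) (total 0); column heights now [4 5 4 0], max=5
Drop 3: J rot0 at col 0 lands with bottom-row=5; cleared 0 line(s) (total 0); column heights now [7 6 6 0], max=7
Drop 4: I rot2 at col 0 lands with bottom-row=7; cleared 1 line(s) (total 1); column heights now [7 6 6 0], max=7
Drop 5: S rot2 at col 0 lands with bottom-row=7; cleared 0 line(s) (total 1); column heights now [8 9 9 0], max=9

Answer: 1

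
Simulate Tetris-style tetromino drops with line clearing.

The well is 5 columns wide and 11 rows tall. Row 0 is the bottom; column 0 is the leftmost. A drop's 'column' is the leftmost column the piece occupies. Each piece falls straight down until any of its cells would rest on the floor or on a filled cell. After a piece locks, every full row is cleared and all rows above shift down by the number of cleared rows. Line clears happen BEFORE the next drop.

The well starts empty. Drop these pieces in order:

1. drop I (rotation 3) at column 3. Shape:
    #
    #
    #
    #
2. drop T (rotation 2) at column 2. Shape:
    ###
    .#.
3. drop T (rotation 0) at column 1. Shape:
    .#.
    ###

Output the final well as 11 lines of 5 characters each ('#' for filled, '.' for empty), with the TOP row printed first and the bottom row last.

Answer: .....
.....
.....
..#..
.###.
..###
...#.
...#.
...#.
...#.
...#.

Derivation:
Drop 1: I rot3 at col 3 lands with bottom-row=0; cleared 0 line(s) (total 0); column heights now [0 0 0 4 0], max=4
Drop 2: T rot2 at col 2 lands with bottom-row=4; cleared 0 line(s) (total 0); column heights now [0 0 6 6 6], max=6
Drop 3: T rot0 at col 1 lands with bottom-row=6; cleared 0 line(s) (total 0); column heights now [0 7 8 7 6], max=8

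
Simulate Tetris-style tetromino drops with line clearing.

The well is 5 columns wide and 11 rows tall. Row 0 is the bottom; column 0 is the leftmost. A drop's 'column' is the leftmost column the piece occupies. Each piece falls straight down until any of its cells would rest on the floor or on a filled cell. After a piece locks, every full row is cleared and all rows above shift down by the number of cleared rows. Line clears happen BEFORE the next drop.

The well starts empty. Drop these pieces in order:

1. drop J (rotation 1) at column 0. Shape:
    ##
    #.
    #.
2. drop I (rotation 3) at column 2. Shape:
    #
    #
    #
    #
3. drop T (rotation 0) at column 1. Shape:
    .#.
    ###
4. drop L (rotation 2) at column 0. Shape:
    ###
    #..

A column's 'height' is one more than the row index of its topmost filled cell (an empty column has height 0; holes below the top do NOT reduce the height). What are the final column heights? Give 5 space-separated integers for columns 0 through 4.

Answer: 7 7 7 5 0

Derivation:
Drop 1: J rot1 at col 0 lands with bottom-row=0; cleared 0 line(s) (total 0); column heights now [3 3 0 0 0], max=3
Drop 2: I rot3 at col 2 lands with bottom-row=0; cleared 0 line(s) (total 0); column heights now [3 3 4 0 0], max=4
Drop 3: T rot0 at col 1 lands with bottom-row=4; cleared 0 line(s) (total 0); column heights now [3 5 6 5 0], max=6
Drop 4: L rot2 at col 0 lands with bottom-row=5; cleared 0 line(s) (total 0); column heights now [7 7 7 5 0], max=7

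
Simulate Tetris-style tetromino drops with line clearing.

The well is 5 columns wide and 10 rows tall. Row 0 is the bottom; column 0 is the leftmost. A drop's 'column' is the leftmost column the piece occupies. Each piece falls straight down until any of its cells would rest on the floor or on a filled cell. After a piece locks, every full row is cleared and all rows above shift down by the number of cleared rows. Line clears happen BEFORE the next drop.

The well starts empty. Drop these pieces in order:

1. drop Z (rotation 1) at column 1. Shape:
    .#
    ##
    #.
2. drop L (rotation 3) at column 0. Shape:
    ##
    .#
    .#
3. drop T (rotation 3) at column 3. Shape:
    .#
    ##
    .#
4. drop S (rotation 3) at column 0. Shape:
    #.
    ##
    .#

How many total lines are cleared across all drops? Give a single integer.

Answer: 0

Derivation:
Drop 1: Z rot1 at col 1 lands with bottom-row=0; cleared 0 line(s) (total 0); column heights now [0 2 3 0 0], max=3
Drop 2: L rot3 at col 0 lands with bottom-row=2; cleared 0 line(s) (total 0); column heights now [5 5 3 0 0], max=5
Drop 3: T rot3 at col 3 lands with bottom-row=0; cleared 0 line(s) (total 0); column heights now [5 5 3 2 3], max=5
Drop 4: S rot3 at col 0 lands with bottom-row=5; cleared 0 line(s) (total 0); column heights now [8 7 3 2 3], max=8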